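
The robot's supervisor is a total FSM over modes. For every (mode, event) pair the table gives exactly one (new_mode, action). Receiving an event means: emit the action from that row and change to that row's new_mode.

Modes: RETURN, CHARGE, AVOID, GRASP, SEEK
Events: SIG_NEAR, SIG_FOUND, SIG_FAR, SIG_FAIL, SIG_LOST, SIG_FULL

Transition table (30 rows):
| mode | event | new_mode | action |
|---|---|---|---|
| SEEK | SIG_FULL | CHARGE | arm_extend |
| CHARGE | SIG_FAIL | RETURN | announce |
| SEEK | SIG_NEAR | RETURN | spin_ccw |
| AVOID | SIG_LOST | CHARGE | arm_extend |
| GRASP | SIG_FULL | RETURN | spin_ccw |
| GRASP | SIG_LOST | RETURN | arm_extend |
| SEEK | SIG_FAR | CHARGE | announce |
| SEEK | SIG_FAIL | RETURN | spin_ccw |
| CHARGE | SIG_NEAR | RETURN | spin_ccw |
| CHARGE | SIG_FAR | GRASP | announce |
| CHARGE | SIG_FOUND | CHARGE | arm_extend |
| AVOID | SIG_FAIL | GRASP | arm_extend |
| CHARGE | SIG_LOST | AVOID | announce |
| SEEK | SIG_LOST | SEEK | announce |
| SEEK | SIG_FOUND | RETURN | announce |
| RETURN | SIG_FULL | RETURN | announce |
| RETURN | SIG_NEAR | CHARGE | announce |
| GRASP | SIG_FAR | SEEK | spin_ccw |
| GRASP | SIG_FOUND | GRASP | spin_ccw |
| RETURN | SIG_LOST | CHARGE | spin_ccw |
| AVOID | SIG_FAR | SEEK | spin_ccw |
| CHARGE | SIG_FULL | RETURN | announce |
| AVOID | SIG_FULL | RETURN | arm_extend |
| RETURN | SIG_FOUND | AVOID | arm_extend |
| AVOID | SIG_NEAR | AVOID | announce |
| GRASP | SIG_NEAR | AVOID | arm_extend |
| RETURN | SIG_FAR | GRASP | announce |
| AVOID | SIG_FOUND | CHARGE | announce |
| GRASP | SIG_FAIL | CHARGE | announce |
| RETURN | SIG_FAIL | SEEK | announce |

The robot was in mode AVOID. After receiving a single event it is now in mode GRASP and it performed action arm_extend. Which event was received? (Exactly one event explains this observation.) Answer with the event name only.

try SIG_NEAR: (AVOID, SIG_NEAR) → (AVOID, announce)
try SIG_FOUND: (AVOID, SIG_FOUND) → (CHARGE, announce)
try SIG_FAR: (AVOID, SIG_FAR) → (SEEK, spin_ccw)
try SIG_FAIL: (AVOID, SIG_FAIL) → (GRASP, arm_extend)  ← matches
try SIG_LOST: (AVOID, SIG_LOST) → (CHARGE, arm_extend)
try SIG_FULL: (AVOID, SIG_FULL) → (RETURN, arm_extend)

SIG_FAIL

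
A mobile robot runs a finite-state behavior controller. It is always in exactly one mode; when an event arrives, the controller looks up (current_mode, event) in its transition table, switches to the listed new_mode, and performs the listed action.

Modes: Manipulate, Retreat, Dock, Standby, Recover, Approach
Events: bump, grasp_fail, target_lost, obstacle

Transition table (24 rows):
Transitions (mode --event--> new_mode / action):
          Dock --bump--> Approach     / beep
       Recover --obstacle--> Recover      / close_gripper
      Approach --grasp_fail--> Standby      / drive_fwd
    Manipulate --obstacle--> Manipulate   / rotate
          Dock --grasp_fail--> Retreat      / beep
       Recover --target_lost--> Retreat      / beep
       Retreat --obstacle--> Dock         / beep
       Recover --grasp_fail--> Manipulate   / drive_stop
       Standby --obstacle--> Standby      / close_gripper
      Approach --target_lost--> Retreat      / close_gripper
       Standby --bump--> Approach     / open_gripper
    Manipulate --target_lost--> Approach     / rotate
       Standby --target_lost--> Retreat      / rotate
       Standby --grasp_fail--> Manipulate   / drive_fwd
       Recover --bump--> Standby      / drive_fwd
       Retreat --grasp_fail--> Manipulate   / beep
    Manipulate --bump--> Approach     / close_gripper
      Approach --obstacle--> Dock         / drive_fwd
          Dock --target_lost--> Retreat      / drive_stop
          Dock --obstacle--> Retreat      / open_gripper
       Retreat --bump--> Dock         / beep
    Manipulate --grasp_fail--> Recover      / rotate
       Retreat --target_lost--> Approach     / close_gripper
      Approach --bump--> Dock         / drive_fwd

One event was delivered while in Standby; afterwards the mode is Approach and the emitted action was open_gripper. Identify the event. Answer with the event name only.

try bump: (Standby, bump) → (Approach, open_gripper)  ← matches
try grasp_fail: (Standby, grasp_fail) → (Manipulate, drive_fwd)
try target_lost: (Standby, target_lost) → (Retreat, rotate)
try obstacle: (Standby, obstacle) → (Standby, close_gripper)

bump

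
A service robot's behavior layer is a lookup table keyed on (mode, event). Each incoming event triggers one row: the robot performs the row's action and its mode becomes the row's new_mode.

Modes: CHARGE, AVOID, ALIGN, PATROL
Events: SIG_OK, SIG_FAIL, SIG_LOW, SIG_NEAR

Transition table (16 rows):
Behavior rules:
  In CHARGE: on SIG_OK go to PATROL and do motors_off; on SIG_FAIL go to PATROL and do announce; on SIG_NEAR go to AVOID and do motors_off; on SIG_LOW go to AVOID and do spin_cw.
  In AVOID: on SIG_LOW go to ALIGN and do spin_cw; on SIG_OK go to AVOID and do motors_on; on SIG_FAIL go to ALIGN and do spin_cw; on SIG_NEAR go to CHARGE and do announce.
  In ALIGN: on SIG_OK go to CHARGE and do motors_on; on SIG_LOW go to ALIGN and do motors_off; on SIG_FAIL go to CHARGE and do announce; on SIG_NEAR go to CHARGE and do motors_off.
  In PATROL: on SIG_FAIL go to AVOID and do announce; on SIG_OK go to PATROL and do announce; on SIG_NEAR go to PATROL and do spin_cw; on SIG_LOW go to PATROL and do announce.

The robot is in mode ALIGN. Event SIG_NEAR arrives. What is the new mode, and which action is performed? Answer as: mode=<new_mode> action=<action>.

current mode = ALIGN; filter table to that mode:
  (ALIGN, SIG_OK) → (CHARGE, motors_on)
  (ALIGN, SIG_LOW) → (ALIGN, motors_off)
  (ALIGN, SIG_FAIL) → (CHARGE, announce)
  (ALIGN, SIG_NEAR) → (CHARGE, motors_off)  ← event matches
event = SIG_NEAR selects (CHARGE, motors_off)

mode=CHARGE action=motors_off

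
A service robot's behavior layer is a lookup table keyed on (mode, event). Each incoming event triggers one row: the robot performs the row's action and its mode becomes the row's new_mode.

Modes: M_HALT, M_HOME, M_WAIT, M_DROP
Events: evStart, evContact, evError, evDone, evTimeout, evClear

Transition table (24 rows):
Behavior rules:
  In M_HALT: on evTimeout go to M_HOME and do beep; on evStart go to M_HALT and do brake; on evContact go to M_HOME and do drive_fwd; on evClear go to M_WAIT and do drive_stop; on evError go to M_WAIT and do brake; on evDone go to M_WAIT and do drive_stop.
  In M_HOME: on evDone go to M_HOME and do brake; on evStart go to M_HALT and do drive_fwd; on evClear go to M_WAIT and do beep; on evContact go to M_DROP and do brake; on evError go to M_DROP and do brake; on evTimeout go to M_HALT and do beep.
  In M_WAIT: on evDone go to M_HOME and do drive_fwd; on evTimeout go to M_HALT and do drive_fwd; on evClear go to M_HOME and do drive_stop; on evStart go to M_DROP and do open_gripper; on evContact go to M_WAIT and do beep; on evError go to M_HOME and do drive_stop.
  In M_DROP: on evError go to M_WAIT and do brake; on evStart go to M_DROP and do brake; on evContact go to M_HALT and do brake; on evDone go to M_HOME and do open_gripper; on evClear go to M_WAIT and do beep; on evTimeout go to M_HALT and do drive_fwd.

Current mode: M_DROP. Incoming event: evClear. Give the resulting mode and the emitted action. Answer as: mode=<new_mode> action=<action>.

current mode = M_DROP; filter table to that mode:
  (M_DROP, evError) → (M_WAIT, brake)
  (M_DROP, evStart) → (M_DROP, brake)
  (M_DROP, evContact) → (M_HALT, brake)
  (M_DROP, evDone) → (M_HOME, open_gripper)
  (M_DROP, evClear) → (M_WAIT, beep)  ← event matches
  (M_DROP, evTimeout) → (M_HALT, drive_fwd)
event = evClear selects (M_WAIT, beep)

mode=M_WAIT action=beep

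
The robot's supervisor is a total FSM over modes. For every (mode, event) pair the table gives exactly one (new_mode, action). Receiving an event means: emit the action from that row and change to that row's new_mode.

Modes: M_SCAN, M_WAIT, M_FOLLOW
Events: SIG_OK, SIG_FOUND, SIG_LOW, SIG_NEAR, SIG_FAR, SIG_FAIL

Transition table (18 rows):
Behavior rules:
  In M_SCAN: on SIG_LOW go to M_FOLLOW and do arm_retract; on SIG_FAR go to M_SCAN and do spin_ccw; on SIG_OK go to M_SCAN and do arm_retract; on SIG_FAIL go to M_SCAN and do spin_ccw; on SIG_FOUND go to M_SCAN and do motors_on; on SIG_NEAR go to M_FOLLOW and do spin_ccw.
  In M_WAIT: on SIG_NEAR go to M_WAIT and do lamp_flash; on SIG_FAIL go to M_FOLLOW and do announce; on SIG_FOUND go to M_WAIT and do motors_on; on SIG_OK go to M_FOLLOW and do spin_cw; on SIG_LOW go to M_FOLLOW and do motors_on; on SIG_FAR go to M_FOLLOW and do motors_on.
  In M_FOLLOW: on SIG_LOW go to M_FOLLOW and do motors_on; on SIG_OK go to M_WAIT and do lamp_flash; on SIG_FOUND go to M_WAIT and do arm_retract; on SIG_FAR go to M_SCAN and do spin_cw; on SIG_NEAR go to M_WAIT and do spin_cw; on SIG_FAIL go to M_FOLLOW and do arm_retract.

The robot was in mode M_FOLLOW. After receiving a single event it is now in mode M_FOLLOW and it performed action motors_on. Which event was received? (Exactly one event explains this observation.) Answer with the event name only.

try SIG_OK: (M_FOLLOW, SIG_OK) → (M_WAIT, lamp_flash)
try SIG_FOUND: (M_FOLLOW, SIG_FOUND) → (M_WAIT, arm_retract)
try SIG_LOW: (M_FOLLOW, SIG_LOW) → (M_FOLLOW, motors_on)  ← matches
try SIG_NEAR: (M_FOLLOW, SIG_NEAR) → (M_WAIT, spin_cw)
try SIG_FAR: (M_FOLLOW, SIG_FAR) → (M_SCAN, spin_cw)
try SIG_FAIL: (M_FOLLOW, SIG_FAIL) → (M_FOLLOW, arm_retract)

SIG_LOW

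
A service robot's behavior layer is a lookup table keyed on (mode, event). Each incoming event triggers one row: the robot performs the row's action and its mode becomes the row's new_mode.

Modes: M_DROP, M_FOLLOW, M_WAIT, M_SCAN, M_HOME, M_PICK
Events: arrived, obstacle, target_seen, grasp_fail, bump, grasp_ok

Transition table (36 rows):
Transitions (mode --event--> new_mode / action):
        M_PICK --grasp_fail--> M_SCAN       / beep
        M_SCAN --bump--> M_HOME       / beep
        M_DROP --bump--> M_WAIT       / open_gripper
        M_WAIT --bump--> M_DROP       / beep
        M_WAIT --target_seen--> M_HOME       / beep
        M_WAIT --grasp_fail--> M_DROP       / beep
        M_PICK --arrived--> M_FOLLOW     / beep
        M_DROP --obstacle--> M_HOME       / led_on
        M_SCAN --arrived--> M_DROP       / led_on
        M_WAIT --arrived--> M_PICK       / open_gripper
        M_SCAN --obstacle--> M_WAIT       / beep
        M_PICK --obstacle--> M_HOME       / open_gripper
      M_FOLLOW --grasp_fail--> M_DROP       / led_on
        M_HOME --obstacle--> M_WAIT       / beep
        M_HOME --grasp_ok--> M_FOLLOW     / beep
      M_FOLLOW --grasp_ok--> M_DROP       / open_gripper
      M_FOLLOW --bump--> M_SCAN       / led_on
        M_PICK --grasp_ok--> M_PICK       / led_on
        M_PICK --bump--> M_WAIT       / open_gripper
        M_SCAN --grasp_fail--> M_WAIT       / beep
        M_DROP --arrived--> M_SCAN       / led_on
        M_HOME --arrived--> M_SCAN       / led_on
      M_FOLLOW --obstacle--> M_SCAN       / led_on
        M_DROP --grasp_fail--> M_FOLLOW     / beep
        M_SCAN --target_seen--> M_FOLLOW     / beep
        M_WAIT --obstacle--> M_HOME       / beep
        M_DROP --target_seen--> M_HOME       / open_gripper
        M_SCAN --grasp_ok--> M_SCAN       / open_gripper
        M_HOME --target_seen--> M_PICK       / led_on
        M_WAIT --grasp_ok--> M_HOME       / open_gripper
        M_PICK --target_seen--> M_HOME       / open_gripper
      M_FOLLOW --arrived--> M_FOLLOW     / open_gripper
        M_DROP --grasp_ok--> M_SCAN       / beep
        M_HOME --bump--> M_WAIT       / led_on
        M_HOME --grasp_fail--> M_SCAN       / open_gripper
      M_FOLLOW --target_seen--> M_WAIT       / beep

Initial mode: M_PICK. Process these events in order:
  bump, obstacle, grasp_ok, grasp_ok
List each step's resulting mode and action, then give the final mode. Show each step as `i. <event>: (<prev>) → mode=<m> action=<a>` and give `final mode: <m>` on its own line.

final mode: M_DROP

1. bump: (M_PICK) → mode=M_WAIT action=open_gripper
2. obstacle: (M_WAIT) → mode=M_HOME action=beep
3. grasp_ok: (M_HOME) → mode=M_FOLLOW action=beep
4. grasp_ok: (M_FOLLOW) → mode=M_DROP action=open_gripper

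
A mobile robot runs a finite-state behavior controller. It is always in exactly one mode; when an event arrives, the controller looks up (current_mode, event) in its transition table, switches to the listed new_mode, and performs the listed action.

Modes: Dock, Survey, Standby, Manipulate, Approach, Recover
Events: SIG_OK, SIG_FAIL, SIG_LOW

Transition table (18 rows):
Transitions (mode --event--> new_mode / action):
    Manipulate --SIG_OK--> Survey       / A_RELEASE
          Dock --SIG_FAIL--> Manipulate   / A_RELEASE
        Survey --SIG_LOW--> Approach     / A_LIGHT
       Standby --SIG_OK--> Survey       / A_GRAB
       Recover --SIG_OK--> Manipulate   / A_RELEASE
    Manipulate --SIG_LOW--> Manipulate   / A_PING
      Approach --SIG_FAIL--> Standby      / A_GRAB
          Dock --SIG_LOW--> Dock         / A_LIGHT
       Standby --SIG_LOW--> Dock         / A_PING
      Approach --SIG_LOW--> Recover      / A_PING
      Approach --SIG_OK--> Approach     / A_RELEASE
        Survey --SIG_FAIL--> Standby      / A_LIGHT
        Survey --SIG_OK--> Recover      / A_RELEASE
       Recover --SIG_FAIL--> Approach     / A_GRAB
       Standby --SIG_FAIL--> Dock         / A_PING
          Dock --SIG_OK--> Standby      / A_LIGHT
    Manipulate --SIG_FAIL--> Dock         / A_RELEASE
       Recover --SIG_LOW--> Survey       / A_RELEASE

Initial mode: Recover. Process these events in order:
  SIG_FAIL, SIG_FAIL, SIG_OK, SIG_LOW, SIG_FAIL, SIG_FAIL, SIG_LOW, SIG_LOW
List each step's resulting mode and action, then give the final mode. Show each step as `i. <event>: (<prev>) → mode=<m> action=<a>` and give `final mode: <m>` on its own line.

1. SIG_FAIL: (Recover) → mode=Approach action=A_GRAB
2. SIG_FAIL: (Approach) → mode=Standby action=A_GRAB
3. SIG_OK: (Standby) → mode=Survey action=A_GRAB
4. SIG_LOW: (Survey) → mode=Approach action=A_LIGHT
5. SIG_FAIL: (Approach) → mode=Standby action=A_GRAB
6. SIG_FAIL: (Standby) → mode=Dock action=A_PING
7. SIG_LOW: (Dock) → mode=Dock action=A_LIGHT
8. SIG_LOW: (Dock) → mode=Dock action=A_LIGHT

final mode: Dock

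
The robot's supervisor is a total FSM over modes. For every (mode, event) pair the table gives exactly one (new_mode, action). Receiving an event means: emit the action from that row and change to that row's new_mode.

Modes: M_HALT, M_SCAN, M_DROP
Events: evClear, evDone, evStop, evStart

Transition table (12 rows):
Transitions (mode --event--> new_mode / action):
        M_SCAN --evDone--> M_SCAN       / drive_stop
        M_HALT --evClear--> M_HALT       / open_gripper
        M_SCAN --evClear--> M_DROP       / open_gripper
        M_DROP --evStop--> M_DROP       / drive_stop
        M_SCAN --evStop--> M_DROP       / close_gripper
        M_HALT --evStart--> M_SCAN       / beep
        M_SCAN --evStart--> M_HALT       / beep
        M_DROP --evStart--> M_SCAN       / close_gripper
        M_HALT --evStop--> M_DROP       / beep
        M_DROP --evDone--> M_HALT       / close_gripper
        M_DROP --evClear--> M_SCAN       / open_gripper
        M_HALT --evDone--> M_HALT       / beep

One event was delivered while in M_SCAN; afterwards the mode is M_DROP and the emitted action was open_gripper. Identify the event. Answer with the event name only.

evClear

try evClear: (M_SCAN, evClear) → (M_DROP, open_gripper)  ← matches
try evDone: (M_SCAN, evDone) → (M_SCAN, drive_stop)
try evStop: (M_SCAN, evStop) → (M_DROP, close_gripper)
try evStart: (M_SCAN, evStart) → (M_HALT, beep)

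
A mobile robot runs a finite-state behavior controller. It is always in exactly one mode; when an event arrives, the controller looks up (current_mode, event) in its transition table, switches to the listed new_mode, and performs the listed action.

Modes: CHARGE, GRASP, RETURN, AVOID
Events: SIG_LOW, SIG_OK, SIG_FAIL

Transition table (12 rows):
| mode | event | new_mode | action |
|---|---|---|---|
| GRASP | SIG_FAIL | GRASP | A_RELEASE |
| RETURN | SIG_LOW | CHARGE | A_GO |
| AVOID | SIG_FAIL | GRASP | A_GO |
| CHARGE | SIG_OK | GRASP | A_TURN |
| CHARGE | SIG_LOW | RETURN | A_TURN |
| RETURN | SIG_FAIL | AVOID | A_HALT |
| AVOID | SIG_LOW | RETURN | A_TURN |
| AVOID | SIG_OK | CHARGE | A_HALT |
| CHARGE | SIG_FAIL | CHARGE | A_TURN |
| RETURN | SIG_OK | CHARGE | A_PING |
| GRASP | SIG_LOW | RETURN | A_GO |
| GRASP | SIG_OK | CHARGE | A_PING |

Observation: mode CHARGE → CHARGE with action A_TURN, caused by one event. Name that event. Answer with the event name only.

try SIG_LOW: (CHARGE, SIG_LOW) → (RETURN, A_TURN)
try SIG_OK: (CHARGE, SIG_OK) → (GRASP, A_TURN)
try SIG_FAIL: (CHARGE, SIG_FAIL) → (CHARGE, A_TURN)  ← matches

SIG_FAIL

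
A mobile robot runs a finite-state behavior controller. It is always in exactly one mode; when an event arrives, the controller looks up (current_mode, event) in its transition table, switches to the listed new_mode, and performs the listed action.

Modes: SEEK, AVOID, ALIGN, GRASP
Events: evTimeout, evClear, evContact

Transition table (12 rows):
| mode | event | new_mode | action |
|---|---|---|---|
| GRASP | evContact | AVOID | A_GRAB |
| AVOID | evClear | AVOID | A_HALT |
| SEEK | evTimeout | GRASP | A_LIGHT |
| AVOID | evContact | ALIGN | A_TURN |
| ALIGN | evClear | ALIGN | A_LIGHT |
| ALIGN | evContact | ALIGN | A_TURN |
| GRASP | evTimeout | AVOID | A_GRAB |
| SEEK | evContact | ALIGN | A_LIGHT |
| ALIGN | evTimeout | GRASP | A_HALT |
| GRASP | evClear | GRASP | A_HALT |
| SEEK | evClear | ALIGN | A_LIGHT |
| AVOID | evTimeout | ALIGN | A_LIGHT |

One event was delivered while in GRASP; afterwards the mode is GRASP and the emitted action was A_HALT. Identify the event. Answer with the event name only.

evClear

try evTimeout: (GRASP, evTimeout) → (AVOID, A_GRAB)
try evClear: (GRASP, evClear) → (GRASP, A_HALT)  ← matches
try evContact: (GRASP, evContact) → (AVOID, A_GRAB)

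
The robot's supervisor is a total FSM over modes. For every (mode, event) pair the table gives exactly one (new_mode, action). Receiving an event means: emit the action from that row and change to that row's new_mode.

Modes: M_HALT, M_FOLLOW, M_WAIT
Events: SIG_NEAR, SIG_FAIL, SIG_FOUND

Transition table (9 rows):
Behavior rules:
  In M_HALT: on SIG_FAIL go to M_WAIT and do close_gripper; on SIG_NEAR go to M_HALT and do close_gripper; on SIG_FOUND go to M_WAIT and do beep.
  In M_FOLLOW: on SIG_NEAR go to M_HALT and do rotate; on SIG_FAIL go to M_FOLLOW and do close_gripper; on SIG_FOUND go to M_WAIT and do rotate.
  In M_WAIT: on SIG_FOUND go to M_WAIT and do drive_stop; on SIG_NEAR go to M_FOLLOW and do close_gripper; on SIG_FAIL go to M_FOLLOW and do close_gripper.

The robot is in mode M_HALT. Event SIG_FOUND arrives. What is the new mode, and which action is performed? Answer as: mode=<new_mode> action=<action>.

mode=M_WAIT action=beep

current mode = M_HALT; filter table to that mode:
  (M_HALT, SIG_FAIL) → (M_WAIT, close_gripper)
  (M_HALT, SIG_NEAR) → (M_HALT, close_gripper)
  (M_HALT, SIG_FOUND) → (M_WAIT, beep)  ← event matches
event = SIG_FOUND selects (M_WAIT, beep)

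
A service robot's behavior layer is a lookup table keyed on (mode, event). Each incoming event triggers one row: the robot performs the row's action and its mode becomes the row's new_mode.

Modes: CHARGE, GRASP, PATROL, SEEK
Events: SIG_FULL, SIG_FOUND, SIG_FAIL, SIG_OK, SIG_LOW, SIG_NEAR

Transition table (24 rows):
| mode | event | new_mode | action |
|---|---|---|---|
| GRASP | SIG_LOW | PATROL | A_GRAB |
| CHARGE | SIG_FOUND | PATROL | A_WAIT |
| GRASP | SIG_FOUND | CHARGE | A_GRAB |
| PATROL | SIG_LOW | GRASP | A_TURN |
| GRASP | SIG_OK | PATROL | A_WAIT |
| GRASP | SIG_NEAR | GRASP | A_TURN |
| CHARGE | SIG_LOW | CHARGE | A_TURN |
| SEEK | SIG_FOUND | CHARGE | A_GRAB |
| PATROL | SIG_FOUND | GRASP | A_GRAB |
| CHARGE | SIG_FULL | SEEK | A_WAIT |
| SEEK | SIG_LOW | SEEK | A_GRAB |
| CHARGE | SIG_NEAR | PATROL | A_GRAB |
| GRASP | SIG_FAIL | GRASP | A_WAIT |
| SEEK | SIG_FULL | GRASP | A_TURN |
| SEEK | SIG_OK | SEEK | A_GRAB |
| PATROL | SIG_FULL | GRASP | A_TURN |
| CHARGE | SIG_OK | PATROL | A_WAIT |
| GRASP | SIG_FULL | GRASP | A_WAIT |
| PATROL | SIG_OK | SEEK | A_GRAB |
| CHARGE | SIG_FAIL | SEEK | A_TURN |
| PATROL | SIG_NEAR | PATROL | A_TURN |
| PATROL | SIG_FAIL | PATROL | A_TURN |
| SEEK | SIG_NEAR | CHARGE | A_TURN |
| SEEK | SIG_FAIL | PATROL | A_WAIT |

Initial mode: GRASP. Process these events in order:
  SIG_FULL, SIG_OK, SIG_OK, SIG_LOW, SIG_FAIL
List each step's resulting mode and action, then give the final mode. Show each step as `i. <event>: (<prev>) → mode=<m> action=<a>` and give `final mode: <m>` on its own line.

1. SIG_FULL: (GRASP) → mode=GRASP action=A_WAIT
2. SIG_OK: (GRASP) → mode=PATROL action=A_WAIT
3. SIG_OK: (PATROL) → mode=SEEK action=A_GRAB
4. SIG_LOW: (SEEK) → mode=SEEK action=A_GRAB
5. SIG_FAIL: (SEEK) → mode=PATROL action=A_WAIT

final mode: PATROL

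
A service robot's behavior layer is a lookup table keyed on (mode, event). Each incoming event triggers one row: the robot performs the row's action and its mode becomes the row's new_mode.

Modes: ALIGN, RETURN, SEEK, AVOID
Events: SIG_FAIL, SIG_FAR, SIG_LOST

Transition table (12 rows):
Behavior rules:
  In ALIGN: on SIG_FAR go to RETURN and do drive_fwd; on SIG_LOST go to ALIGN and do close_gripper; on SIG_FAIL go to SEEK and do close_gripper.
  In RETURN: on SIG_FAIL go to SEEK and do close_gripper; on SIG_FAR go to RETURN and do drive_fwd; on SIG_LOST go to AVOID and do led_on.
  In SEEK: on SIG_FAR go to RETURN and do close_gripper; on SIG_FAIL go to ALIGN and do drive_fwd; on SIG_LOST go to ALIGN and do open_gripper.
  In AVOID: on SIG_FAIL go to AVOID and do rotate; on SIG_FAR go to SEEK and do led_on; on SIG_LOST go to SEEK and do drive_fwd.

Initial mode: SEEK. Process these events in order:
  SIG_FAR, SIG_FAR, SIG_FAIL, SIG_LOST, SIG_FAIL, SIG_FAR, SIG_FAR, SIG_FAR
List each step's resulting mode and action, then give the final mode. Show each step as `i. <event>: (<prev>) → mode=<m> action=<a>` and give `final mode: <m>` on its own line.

final mode: RETURN

1. SIG_FAR: (SEEK) → mode=RETURN action=close_gripper
2. SIG_FAR: (RETURN) → mode=RETURN action=drive_fwd
3. SIG_FAIL: (RETURN) → mode=SEEK action=close_gripper
4. SIG_LOST: (SEEK) → mode=ALIGN action=open_gripper
5. SIG_FAIL: (ALIGN) → mode=SEEK action=close_gripper
6. SIG_FAR: (SEEK) → mode=RETURN action=close_gripper
7. SIG_FAR: (RETURN) → mode=RETURN action=drive_fwd
8. SIG_FAR: (RETURN) → mode=RETURN action=drive_fwd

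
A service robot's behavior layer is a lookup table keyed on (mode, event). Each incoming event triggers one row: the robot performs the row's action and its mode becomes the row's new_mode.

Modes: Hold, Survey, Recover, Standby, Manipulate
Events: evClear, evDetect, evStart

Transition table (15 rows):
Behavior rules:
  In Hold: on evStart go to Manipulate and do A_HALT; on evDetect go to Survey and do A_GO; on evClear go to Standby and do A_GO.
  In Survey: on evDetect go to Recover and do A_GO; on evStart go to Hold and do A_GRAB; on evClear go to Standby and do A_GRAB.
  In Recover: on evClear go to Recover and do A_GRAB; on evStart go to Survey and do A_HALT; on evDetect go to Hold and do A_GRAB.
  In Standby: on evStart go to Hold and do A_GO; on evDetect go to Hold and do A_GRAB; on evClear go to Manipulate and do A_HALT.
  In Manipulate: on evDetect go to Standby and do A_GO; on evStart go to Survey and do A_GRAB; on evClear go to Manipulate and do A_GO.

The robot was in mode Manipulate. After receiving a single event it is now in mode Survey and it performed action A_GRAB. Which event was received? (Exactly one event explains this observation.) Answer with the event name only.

try evClear: (Manipulate, evClear) → (Manipulate, A_GO)
try evDetect: (Manipulate, evDetect) → (Standby, A_GO)
try evStart: (Manipulate, evStart) → (Survey, A_GRAB)  ← matches

evStart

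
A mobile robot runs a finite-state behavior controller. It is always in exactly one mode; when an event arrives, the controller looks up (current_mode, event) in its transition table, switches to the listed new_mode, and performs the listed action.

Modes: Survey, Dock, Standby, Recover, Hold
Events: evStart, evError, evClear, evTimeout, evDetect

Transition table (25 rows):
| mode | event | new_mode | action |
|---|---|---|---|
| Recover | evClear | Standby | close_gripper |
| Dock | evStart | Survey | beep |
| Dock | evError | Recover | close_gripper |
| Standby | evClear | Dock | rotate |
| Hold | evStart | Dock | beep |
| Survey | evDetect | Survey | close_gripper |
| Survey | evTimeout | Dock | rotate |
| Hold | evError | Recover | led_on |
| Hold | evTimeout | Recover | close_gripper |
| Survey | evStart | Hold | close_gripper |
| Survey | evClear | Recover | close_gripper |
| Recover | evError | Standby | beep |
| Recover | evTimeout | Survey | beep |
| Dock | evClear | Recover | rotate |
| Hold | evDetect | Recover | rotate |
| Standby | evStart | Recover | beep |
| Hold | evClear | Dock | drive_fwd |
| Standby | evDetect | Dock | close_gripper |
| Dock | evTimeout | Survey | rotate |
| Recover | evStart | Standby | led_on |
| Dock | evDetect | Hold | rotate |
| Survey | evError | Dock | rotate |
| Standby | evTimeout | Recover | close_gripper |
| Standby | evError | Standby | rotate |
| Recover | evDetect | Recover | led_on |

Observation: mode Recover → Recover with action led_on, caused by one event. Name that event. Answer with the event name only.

evDetect

try evStart: (Recover, evStart) → (Standby, led_on)
try evError: (Recover, evError) → (Standby, beep)
try evClear: (Recover, evClear) → (Standby, close_gripper)
try evTimeout: (Recover, evTimeout) → (Survey, beep)
try evDetect: (Recover, evDetect) → (Recover, led_on)  ← matches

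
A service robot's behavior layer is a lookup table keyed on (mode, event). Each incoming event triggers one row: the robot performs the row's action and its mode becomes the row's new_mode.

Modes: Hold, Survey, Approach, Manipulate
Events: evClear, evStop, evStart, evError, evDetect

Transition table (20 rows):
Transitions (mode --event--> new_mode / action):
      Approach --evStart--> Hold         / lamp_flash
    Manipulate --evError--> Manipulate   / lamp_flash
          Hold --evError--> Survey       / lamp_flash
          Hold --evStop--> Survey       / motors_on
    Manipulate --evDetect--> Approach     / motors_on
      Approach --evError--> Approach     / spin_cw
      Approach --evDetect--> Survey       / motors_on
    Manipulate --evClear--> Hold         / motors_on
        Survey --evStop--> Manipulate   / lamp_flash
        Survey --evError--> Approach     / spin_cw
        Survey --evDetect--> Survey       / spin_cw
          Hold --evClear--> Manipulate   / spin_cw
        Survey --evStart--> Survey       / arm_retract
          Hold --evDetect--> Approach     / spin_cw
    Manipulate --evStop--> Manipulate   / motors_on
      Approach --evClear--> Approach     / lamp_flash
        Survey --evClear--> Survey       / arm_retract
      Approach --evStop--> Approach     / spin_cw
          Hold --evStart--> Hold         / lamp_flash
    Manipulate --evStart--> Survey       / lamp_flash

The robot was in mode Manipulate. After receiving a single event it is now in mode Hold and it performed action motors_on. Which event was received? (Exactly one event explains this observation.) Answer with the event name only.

evClear

try evClear: (Manipulate, evClear) → (Hold, motors_on)  ← matches
try evStop: (Manipulate, evStop) → (Manipulate, motors_on)
try evStart: (Manipulate, evStart) → (Survey, lamp_flash)
try evError: (Manipulate, evError) → (Manipulate, lamp_flash)
try evDetect: (Manipulate, evDetect) → (Approach, motors_on)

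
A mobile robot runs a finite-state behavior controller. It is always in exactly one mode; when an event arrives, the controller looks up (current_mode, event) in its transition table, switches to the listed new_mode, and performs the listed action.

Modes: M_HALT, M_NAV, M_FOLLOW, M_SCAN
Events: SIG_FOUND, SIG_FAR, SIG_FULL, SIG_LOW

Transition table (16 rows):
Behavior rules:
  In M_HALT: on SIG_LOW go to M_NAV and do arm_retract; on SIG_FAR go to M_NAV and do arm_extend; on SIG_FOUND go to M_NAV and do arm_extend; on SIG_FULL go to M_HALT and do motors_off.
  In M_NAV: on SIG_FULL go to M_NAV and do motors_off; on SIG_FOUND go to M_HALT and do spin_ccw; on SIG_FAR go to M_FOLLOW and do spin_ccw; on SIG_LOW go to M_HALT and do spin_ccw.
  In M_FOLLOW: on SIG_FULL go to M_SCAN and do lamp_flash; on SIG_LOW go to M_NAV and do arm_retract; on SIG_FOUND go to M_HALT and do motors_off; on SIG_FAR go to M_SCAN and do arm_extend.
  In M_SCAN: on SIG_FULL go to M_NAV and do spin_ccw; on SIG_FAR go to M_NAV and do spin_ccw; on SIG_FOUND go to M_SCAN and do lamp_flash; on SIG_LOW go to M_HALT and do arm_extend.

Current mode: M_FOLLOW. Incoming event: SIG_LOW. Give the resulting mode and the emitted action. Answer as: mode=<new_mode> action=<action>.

mode=M_NAV action=arm_retract

current mode = M_FOLLOW; filter table to that mode:
  (M_FOLLOW, SIG_FULL) → (M_SCAN, lamp_flash)
  (M_FOLLOW, SIG_LOW) → (M_NAV, arm_retract)  ← event matches
  (M_FOLLOW, SIG_FOUND) → (M_HALT, motors_off)
  (M_FOLLOW, SIG_FAR) → (M_SCAN, arm_extend)
event = SIG_LOW selects (M_NAV, arm_retract)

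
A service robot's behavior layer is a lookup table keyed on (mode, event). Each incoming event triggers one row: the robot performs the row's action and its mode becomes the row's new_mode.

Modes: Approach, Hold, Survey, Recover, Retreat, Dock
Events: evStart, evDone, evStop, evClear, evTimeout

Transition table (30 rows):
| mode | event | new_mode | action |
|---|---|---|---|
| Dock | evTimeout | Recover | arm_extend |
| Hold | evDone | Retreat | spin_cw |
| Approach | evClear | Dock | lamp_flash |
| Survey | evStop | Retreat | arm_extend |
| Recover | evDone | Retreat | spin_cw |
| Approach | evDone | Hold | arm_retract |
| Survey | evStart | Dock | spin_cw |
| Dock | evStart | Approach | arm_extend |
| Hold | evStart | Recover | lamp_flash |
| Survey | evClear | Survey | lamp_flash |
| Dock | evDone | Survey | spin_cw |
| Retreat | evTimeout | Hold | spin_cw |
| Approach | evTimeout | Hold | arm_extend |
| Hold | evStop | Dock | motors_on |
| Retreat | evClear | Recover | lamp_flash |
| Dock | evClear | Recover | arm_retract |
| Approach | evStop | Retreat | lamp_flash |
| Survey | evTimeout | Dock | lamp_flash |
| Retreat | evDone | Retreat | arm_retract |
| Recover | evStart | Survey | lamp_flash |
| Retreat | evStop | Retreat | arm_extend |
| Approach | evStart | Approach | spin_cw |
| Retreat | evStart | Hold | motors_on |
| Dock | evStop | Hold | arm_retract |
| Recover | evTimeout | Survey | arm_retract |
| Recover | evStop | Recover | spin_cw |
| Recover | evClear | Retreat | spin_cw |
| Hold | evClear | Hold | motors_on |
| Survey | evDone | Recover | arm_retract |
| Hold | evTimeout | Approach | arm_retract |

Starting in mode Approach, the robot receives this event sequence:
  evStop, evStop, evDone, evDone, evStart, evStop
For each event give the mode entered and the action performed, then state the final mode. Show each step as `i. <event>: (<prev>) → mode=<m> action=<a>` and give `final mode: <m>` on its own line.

final mode: Dock

1. evStop: (Approach) → mode=Retreat action=lamp_flash
2. evStop: (Retreat) → mode=Retreat action=arm_extend
3. evDone: (Retreat) → mode=Retreat action=arm_retract
4. evDone: (Retreat) → mode=Retreat action=arm_retract
5. evStart: (Retreat) → mode=Hold action=motors_on
6. evStop: (Hold) → mode=Dock action=motors_on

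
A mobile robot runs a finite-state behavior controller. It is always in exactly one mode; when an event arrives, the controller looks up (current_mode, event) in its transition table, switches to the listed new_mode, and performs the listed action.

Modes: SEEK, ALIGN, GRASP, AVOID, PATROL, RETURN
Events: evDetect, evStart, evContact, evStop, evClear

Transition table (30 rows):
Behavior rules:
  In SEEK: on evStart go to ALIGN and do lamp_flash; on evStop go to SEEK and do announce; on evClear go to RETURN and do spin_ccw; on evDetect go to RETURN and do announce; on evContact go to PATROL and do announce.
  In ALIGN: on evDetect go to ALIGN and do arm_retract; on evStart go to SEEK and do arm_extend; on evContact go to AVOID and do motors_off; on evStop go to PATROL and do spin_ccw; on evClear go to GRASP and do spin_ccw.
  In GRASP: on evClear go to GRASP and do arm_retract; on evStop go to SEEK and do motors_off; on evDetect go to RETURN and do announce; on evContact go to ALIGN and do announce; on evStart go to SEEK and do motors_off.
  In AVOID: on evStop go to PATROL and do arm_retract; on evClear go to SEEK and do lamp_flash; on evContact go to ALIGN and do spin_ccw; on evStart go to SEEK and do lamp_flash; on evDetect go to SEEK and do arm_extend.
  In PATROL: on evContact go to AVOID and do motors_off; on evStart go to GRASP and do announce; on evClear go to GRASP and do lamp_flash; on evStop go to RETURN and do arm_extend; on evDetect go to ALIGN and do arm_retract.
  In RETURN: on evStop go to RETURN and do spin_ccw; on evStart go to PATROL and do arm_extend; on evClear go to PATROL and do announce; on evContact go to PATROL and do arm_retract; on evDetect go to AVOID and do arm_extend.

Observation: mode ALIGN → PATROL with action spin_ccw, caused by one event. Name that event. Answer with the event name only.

evStop

try evDetect: (ALIGN, evDetect) → (ALIGN, arm_retract)
try evStart: (ALIGN, evStart) → (SEEK, arm_extend)
try evContact: (ALIGN, evContact) → (AVOID, motors_off)
try evStop: (ALIGN, evStop) → (PATROL, spin_ccw)  ← matches
try evClear: (ALIGN, evClear) → (GRASP, spin_ccw)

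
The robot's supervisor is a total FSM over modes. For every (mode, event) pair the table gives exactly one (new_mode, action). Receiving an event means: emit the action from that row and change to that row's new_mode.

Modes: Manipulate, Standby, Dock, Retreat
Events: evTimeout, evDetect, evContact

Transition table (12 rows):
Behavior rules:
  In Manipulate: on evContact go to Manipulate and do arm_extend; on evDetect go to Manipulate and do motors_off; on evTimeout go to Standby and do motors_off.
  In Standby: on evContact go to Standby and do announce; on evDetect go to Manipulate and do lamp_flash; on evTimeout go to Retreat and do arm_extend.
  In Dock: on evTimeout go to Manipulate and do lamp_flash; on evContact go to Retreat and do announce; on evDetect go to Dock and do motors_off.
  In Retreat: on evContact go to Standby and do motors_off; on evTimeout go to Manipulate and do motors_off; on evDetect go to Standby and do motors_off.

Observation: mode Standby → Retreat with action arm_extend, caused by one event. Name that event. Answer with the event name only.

try evTimeout: (Standby, evTimeout) → (Retreat, arm_extend)  ← matches
try evDetect: (Standby, evDetect) → (Manipulate, lamp_flash)
try evContact: (Standby, evContact) → (Standby, announce)

evTimeout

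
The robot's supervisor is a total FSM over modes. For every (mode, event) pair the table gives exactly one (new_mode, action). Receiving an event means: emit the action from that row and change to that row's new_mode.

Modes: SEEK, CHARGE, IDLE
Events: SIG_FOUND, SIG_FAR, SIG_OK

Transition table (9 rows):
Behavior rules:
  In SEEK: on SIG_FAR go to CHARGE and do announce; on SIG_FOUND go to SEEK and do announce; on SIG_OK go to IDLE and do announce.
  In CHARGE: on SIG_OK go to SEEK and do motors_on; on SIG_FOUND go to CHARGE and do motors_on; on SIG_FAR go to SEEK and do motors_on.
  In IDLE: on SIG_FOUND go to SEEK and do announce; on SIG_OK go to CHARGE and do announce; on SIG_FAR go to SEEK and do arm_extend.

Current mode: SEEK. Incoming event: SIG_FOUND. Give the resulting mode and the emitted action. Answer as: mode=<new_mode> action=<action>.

current mode = SEEK; filter table to that mode:
  (SEEK, SIG_FAR) → (CHARGE, announce)
  (SEEK, SIG_FOUND) → (SEEK, announce)  ← event matches
  (SEEK, SIG_OK) → (IDLE, announce)
event = SIG_FOUND selects (SEEK, announce)

mode=SEEK action=announce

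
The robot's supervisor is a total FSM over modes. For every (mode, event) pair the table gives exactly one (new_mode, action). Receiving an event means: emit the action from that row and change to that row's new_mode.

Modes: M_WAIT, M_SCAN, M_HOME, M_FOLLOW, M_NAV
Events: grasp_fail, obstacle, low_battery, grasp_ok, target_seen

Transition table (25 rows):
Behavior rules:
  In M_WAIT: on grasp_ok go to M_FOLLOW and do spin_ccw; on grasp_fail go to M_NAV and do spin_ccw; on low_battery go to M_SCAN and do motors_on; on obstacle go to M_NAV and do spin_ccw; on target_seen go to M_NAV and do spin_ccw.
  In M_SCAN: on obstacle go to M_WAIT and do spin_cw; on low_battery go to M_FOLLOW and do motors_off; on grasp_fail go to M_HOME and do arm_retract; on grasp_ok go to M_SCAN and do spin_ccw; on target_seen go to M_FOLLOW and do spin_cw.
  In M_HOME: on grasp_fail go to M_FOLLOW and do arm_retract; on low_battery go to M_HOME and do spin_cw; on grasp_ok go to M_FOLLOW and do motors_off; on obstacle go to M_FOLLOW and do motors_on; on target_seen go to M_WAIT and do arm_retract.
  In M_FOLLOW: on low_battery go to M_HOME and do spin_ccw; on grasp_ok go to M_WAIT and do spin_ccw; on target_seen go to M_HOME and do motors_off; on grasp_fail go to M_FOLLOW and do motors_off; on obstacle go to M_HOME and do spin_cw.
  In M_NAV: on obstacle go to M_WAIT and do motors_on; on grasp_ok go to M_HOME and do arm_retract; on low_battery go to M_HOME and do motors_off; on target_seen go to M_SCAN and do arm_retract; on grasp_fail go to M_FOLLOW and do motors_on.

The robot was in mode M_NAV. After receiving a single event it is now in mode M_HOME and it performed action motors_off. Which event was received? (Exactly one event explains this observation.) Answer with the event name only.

low_battery

try grasp_fail: (M_NAV, grasp_fail) → (M_FOLLOW, motors_on)
try obstacle: (M_NAV, obstacle) → (M_WAIT, motors_on)
try low_battery: (M_NAV, low_battery) → (M_HOME, motors_off)  ← matches
try grasp_ok: (M_NAV, grasp_ok) → (M_HOME, arm_retract)
try target_seen: (M_NAV, target_seen) → (M_SCAN, arm_retract)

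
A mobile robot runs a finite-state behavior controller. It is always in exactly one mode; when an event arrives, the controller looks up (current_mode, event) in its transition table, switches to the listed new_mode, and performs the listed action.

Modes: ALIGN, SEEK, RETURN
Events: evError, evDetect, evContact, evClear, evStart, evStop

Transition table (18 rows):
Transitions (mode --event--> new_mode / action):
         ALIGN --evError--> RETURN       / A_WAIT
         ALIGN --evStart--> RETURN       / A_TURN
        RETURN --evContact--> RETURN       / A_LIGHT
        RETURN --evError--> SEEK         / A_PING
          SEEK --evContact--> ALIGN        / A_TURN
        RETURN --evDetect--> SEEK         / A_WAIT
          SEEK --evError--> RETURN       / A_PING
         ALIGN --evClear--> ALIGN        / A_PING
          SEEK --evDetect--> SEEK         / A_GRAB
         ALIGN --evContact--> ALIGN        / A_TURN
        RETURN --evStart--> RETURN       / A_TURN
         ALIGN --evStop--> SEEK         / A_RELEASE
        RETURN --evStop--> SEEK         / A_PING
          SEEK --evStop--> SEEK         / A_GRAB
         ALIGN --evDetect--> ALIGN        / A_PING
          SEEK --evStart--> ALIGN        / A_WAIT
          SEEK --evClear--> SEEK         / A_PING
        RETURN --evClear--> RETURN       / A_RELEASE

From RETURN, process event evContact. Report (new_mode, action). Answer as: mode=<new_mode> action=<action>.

mode=RETURN action=A_LIGHT

current mode = RETURN; filter table to that mode:
  (RETURN, evContact) → (RETURN, A_LIGHT)  ← event matches
  (RETURN, evError) → (SEEK, A_PING)
  (RETURN, evDetect) → (SEEK, A_WAIT)
  (RETURN, evStart) → (RETURN, A_TURN)
  (RETURN, evStop) → (SEEK, A_PING)
  (RETURN, evClear) → (RETURN, A_RELEASE)
event = evContact selects (RETURN, A_LIGHT)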